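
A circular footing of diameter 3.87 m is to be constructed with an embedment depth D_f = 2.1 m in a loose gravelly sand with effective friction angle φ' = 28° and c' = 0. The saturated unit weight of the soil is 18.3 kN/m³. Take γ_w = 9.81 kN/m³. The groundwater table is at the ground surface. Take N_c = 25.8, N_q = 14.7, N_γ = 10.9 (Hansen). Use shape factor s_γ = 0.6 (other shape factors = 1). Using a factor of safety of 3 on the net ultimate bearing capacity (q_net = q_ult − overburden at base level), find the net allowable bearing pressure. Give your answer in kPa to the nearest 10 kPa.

γ' = 18.3 − 9.81 = 8.49 kN/m³ (submerged throughout). q = 8.49 × 2.1 = 17.829 kPa; the same γ' applies in the ½γBN_γ term.
q·N_q = 17.829 × 14.7 = 262.09 kPa
0.5·γ·B·N_γ·s_γ = 0.5 × 8.49 × 3.87 × 10.9 × 0.6 = 107.44 kPa
q_ult = 262.09 + 107.44 = 369.53 kPa.
q_net = 369.53 − 17.829 = 351.7 kPa.
q_all(net) = 351.7 / 3 = 117.23 kPa.

q_all(net) ≈ 120 kPa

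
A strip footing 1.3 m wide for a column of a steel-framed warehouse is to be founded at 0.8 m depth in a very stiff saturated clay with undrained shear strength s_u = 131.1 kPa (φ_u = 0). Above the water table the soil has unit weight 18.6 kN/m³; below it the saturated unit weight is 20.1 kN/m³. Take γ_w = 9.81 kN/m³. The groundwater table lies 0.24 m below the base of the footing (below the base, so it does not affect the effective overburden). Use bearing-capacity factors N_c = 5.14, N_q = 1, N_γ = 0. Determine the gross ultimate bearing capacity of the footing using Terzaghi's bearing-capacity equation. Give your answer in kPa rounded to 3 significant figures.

q_ult ≈ 689 kPa

Overburden at base level: q = 18.6 × 0.8 = 14.88 kPa.
Cohesion term c·N_c = 131.1 × 5.14 = 673.85 kPa; surcharge term q·N_q = 14.88 × 1 = 14.88 kPa.
q_ult = 673.85 + 14.88 = 688.73 kPa.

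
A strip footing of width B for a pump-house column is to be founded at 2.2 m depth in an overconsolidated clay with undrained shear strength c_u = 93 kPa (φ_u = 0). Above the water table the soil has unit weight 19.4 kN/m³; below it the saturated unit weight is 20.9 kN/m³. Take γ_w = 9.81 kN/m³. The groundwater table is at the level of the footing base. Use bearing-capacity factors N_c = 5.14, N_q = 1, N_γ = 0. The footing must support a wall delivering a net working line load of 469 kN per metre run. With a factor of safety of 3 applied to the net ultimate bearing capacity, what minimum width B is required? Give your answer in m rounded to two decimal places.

B = 2.94 m

Overburden at base level: q = 19.4 × 2.2 = 42.68 kPa.
Cohesion term c·N_c = 93 × 5.14 = 478.02 kPa; surcharge term q·N_q = 42.68 × 1 = 42.68 kPa.
q_ult = 478.02 + 42.68 = 520.7 kPa.
For φ = 0 the ½γBN_γ term vanishes, so q_ult is independent of B. q_net = 520.7 − 42.68 = 478.02 kPa; q_all(net) = 478.02/3 = 159.34 kPa.
Required width B = w / q_all(net) = 469 / 159.34 = 2.943 m.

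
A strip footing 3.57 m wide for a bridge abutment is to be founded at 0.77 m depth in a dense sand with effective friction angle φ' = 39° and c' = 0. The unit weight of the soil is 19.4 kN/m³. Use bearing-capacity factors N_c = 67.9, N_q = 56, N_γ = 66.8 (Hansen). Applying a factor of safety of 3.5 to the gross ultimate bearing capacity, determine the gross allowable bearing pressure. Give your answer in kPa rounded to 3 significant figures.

q_all ≈ 900 kPa

q = γ·D_f = 19.4 × 0.77 = 14.938 kPa.
q·N_q = 14.938 × 56 = 836.53 kPa
0.5·γ·B·N_γ = 0.5 × 19.4 × 3.57 × 66.8 = 2313.2 kPa
q_ult = 836.53 + 2313.2 = 3149.7 kPa.
q_all = q_ult / FS = 3149.7 / 3.5 = 899.93 kPa.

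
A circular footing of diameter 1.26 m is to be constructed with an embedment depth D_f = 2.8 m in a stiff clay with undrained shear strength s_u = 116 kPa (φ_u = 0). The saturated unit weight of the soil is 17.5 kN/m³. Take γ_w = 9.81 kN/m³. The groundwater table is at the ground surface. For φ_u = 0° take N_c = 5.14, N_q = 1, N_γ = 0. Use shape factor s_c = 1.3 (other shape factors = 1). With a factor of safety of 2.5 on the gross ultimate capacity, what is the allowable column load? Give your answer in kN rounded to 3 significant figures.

P_all ≈ 397 kN

Water table at ground surface, so effective unit weight γ' = 17.5 − 9.81 = 7.69 kN/m³ is used throughout; overburden q = 7.69 × 2.8 = 21.532 kPa.
Cohesion term c·N_c·s_c = 116 × 5.14 × 1.3 = 775.11 kPa; surcharge term q·N_q = 21.532 × 1 = 21.532 kPa.
q_ult = 775.11 + 21.532 = 796.64 kPa.
Gross allowable pressure q_all = 796.64 / 2.5 = 318.66 kPa.
Footing area = 1.2469 m², so allowable column load = 318.66 × 1.2469 = 397.33 kN.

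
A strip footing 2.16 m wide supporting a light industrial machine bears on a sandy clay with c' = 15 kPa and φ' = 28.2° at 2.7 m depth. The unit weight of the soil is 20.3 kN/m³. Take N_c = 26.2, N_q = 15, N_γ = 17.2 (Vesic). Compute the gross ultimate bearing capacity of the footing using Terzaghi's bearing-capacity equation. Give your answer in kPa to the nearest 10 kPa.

q_ult ≈ 1590 kPa

Overburden at base level: q = 20.3 × 2.7 = 54.81 kPa.
Cohesion term c·N_c = 15 × 26.2 = 393 kPa; surcharge term q·N_q = 54.81 × 15 = 822.15 kPa; self-weight term 0.5·γ·B·N_γ = 0.5 × 20.3 × 2.16 × 17.2 = 377.09 kPa.
q_ult = 393 + 822.15 + 377.09 = 1592.2 kPa.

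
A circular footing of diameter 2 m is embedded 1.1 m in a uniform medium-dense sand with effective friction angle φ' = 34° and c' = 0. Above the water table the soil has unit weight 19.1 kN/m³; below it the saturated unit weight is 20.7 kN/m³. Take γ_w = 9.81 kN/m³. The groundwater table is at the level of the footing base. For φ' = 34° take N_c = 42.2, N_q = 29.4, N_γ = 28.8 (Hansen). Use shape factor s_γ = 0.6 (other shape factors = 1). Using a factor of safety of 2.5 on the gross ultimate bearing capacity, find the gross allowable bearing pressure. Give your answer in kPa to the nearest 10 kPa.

q = γ·D_f = 19.1 × 1.1 = 21.01 kPa.
For the ½γBN_γ term take γ' = 20.7 − 9.81 = 10.89 kN/m³ (soil below base is submerged).
q·N_q = 21.01 × 29.4 = 617.69 kPa
0.5·γ·B·N_γ·s_γ = 0.5 × 10.89 × 2 × 28.8 × 0.6 = 188.18 kPa
q_ult = 617.69 + 188.18 = 805.87 kPa.
q_all = 805.87 / 2.5 = 322.35 kPa.

q_all ≈ 320 kPa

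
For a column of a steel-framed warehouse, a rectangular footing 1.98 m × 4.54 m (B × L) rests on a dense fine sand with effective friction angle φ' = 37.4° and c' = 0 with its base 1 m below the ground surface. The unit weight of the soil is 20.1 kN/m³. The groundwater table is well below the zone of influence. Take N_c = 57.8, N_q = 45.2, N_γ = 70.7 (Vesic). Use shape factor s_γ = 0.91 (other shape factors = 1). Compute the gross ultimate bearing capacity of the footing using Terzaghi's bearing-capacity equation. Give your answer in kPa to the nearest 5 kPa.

q_ult ≈ 2190 kPa

Overburden at base level: q = 20.1 × 1 = 20.1 kPa.
Surcharge term q·N_q = 20.1 × 45.2 = 908.52 kPa; self-weight term 0.5·γ·B·N_γ·s_γ = 0.5 × 20.1 × 1.98 × 70.7 × 0.91 = 1280.2 kPa.
q_ult = 908.52 + 1280.2 = 2188.8 kPa.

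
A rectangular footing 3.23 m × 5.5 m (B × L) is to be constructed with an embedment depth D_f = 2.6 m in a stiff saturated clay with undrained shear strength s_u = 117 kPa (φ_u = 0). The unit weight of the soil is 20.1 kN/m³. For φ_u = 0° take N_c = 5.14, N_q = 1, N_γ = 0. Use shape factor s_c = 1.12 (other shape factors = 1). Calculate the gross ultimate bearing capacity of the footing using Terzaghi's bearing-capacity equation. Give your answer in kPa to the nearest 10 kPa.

Effective surcharge at the founding depth q = γ·D_f = 20.1 × 2.6 = 52.26 kPa.
q_ult = c·N_c·s_c + q·N_q
     = 117 × 5.14 × 1.12 + 52.26 × 1
     = 673.55 + 52.26 = 725.81 kPa.

q_ult ≈ 730 kPa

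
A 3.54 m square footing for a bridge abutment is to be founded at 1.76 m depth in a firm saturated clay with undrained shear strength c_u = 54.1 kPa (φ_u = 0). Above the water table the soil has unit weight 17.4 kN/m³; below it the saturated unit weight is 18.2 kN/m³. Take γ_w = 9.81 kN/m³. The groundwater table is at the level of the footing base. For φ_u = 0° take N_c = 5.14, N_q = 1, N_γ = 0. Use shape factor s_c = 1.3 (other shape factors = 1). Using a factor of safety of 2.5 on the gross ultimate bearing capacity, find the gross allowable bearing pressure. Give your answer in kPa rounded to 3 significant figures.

q = γ·D_f = 17.4 × 1.76 = 30.624 kPa.
c·N_c·s_c = 54.1 × 5.14 × 1.3 = 361.5 kPa
q·N_q = 30.624 × 1 = 30.624 kPa
q_ult = 361.5 + 30.624 = 392.12 kPa.
q_all = 392.12 / 2.5 = 156.85 kPa.

q_all ≈ 157 kPa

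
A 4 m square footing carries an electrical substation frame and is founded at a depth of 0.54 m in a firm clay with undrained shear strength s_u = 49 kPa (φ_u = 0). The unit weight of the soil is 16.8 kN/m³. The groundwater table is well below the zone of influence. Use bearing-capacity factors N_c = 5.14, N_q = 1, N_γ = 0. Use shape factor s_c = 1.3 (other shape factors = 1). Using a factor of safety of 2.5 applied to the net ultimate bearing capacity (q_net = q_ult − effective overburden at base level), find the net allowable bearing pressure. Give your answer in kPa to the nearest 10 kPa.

q = γ·D_f = 16.8 × 0.54 = 9.072 kPa.
c·N_c·s_c = 49 × 5.14 × 1.3 = 327.42 kPa
q·N_q = 9.072 × 1 = 9.072 kPa
q_ult = 327.42 + 9.072 = 336.49 kPa.
Net ultimate: q_net = 336.49 − 9.072 = 327.42 kPa.
q_all(net) = 327.42 / 2.5 = 130.97 kPa.

q_all(net) ≈ 130 kPa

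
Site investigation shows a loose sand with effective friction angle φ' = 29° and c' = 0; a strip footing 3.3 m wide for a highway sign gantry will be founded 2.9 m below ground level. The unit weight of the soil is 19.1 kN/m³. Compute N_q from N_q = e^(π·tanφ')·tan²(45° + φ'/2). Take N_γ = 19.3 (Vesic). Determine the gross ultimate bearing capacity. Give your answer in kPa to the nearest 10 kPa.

q_ult ≈ 1520 kPa

tan29° = 0.5543, so N_q = e^(π×0.5543)·tan²(59.5°) = 5.705 × 2.882 = 16.44.
q = γ·D_f = 19.1 × 2.9 = 55.39 kPa.
q·N_q = 55.39 × 16.443 = 910.79 kPa
0.5·γ·B·N_γ = 0.5 × 19.1 × 3.3 × 19.3 = 608.24 kPa
q_ult = 910.79 + 608.24 = 1519 kPa.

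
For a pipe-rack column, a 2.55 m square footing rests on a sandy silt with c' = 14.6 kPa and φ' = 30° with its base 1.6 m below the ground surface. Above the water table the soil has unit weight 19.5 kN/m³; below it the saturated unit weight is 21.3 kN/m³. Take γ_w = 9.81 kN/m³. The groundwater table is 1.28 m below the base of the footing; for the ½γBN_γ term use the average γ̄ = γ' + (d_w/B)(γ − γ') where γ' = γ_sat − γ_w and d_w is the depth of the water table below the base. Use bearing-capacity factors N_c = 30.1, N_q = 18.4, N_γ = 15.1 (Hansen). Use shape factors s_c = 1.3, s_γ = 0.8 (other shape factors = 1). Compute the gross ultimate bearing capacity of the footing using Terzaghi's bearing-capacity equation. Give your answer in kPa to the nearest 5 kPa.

Overburden at base level: q = 19.5 × 1.6 = 31.2 kPa.
The water table is 1.28 m below the base (< B = 2.55 m), so the ½γBN_γ term uses γ̄ = γ' + (d_w/B)(γ − γ') = 11.49 + (1.28/2.55)(19.5 − 11.49) = 15.511 kN/m³.
Cohesion term c·N_c·s_c = 14.6 × 30.1 × 1.3 = 571.3 kPa; surcharge term q·N_q = 31.2 × 18.4 = 574.08 kPa; self-weight term 0.5·γ·B·N_γ·s_γ = 0.5 × 15.511 × 2.55 × 15.1 × 0.8 = 238.9 kPa.
q_ult = 571.3 + 574.08 + 238.9 = 1384.3 kPa.

q_ult ≈ 1385 kPa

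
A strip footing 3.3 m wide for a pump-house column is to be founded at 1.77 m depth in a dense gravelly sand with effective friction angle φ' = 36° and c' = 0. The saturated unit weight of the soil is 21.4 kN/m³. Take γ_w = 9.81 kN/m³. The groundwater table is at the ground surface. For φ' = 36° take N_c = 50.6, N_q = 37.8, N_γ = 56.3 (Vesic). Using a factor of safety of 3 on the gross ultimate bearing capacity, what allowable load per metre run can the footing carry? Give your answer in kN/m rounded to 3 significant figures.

≈ 2040 kN/m

Water table at ground surface, so effective unit weight γ' = 21.4 − 9.81 = 11.59 kN/m³ is used throughout; overburden q = 11.59 × 1.77 = 20.514 kPa; the same γ' applies in the ½γBN_γ term.
Surcharge term q·N_q = 20.514 × 37.8 = 775.44 kPa; self-weight term 0.5·γ·B·N_γ = 0.5 × 11.59 × 3.3 × 56.3 = 1076.7 kPa.
q_ult = 775.44 + 1076.7 = 1852.1 kPa.
Gross allowable pressure q_all = 1852.1 / 3 = 617.36 kPa.
Allowable wall load = q_all × B = 617.36 × 3.3 = 2037.3 kN per metre run.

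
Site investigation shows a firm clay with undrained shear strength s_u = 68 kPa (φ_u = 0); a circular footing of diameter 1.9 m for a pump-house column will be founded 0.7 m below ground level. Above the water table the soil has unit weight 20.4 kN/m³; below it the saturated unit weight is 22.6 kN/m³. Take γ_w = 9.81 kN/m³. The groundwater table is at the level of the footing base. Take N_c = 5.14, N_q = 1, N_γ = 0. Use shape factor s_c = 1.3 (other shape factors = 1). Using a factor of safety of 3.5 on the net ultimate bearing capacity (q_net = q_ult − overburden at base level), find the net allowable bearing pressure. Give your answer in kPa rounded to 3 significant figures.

Effective surcharge at the founding depth q = γ·D_f = 20.4 × 0.7 = 14.28 kPa.
q_ult = c·N_c·s_c + q·N_q
     = 68 × 5.14 × 1.3 + 14.28 × 1
     = 454.38 + 14.28 = 468.66 kPa.
q_net = 468.66 − 14.28 = 454.38 kPa.
q_all(net) = 454.38 / 3.5 = 129.82 kPa.

q_all(net) ≈ 130 kPa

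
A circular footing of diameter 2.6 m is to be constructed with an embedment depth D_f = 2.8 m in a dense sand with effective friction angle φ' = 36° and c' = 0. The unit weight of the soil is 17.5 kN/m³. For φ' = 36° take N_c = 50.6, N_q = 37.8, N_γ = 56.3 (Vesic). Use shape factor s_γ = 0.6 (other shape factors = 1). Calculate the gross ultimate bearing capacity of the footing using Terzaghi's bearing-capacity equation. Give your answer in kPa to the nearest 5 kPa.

Effective surcharge at the founding depth q = γ·D_f = 17.5 × 2.8 = 49 kPa.
q_ult = q·N_q + 0.5·γ·B·N_γ·s_γ
     = 49 × 37.8 + 0.5 × 17.5 × 2.6 × 56.3 × 0.6
     = 1852.2 + 768.5 = 2620.7 kPa.

q_ult ≈ 2620 kPa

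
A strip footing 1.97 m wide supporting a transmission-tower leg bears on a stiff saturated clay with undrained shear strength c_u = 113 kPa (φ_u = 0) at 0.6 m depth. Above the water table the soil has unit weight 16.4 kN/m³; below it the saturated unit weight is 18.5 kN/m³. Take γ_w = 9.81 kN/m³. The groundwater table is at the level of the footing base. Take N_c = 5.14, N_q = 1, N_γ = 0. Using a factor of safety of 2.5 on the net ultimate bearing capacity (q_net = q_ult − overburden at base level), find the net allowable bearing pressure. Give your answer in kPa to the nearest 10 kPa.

q = γ·D_f = 16.4 × 0.6 = 9.84 kPa.
c·N_c = 113 × 5.14 = 580.82 kPa
q·N_q = 9.84 × 1 = 9.84 kPa
q_ult = 580.82 + 9.84 = 590.66 kPa.
q_net = 590.66 − 9.84 = 580.82 kPa.
q_all(net) = 580.82 / 2.5 = 232.33 kPa.

q_all(net) ≈ 230 kPa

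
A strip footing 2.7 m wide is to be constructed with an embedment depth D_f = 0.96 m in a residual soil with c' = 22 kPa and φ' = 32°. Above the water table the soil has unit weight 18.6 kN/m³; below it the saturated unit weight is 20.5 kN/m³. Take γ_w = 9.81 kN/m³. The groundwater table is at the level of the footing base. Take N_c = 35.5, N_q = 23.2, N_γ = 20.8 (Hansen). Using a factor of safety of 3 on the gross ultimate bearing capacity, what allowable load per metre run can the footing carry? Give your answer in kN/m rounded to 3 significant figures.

≈ 1350 kN/m

Overburden at base level: q = 18.6 × 0.96 = 17.856 kPa.
Below the base the soil is submerged, so the ½γBN_γ term uses γ' = 20.5 − 9.81 = 10.69 kN/m³.
Cohesion term c·N_c = 22 × 35.5 = 781 kPa; surcharge term q·N_q = 17.856 × 23.2 = 414.26 kPa; self-weight term 0.5·γ·B·N_γ = 0.5 × 10.69 × 2.7 × 20.8 = 300.18 kPa.
q_ult = 781 + 414.26 + 300.18 = 1495.4 kPa.
Gross allowable pressure q_all = 1495.4 / 3 = 498.48 kPa.
Allowable wall load = q_all × B = 498.48 × 2.7 = 1345.9 kN per metre run.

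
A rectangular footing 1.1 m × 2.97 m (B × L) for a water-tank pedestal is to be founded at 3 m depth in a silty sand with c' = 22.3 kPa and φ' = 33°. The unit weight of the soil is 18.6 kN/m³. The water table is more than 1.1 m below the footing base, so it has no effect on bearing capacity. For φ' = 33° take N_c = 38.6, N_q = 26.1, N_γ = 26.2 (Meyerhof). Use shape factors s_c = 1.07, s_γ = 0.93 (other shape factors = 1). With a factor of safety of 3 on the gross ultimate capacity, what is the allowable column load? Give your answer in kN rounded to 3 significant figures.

q = γ·D_f = 18.6 × 3 = 55.8 kPa.
c·N_c·s_c = 22.3 × 38.6 × 1.07 = 921.03 kPa
q·N_q = 55.8 × 26.1 = 1456.4 kPa
0.5·γ·B·N_γ·s_γ = 0.5 × 18.6 × 1.1 × 26.2 × 0.93 = 249.26 kPa
q_ult = 921.03 + 1456.4 + 249.26 = 2626.7 kPa.
Gross allowable pressure q_all = 2626.7 / 3 = 875.56 kPa.
Footing area = 3.267 m², so allowable column load = 875.56 × 3.267 = 2860.5 kN.

P_all ≈ 2860 kN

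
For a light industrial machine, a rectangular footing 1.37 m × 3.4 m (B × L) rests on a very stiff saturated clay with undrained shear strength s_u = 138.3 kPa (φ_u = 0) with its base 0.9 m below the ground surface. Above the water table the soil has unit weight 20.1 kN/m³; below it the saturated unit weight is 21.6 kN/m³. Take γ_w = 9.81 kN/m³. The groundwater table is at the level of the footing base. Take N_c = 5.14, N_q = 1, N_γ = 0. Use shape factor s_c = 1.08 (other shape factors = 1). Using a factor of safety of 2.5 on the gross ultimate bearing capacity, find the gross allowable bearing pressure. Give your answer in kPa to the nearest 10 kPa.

q_all ≈ 310 kPa

Overburden at base level: q = 20.1 × 0.9 = 18.09 kPa.
Cohesion term c·N_c·s_c = 138.3 × 5.14 × 1.08 = 767.73 kPa; surcharge term q·N_q = 18.09 × 1 = 18.09 kPa.
q_ult = 767.73 + 18.09 = 785.82 kPa.
q_all = 785.82 / 2.5 = 314.33 kPa.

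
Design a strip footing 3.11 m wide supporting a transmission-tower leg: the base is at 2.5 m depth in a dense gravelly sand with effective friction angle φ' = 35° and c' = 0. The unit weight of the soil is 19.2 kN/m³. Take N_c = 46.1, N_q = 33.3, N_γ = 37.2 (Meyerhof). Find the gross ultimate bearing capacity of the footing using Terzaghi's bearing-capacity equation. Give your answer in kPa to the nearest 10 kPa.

Effective surcharge at the founding depth q = γ·D_f = 19.2 × 2.5 = 48 kPa.
q_ult = q·N_q + 0.5·γ·B·N_γ
     = 48 × 33.3 + 0.5 × 19.2 × 3.11 × 37.2
     = 1598.4 + 1110.6 = 2709 kPa.

q_ult ≈ 2710 kPa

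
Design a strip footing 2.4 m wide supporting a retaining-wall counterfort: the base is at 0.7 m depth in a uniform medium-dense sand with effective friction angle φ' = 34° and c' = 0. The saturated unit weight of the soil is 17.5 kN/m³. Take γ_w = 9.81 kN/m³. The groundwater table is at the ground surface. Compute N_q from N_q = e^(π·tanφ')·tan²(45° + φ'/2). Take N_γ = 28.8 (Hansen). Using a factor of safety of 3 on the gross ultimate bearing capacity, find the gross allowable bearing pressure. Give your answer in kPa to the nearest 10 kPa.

q_all ≈ 140 kPa

N_q = e^(π·tan34°)·tan²(62°) = 29.44.
Water table at ground surface, so effective unit weight γ' = 17.5 − 9.81 = 7.69 kN/m³ is used throughout; overburden q = 7.69 × 0.7 = 5.383 kPa; the same γ' applies in the ½γBN_γ term.
Surcharge term q·N_q = 5.383 × 29.44 = 158.47 kPa; self-weight term 0.5·γ·B·N_γ = 0.5 × 7.69 × 2.4 × 28.8 = 265.77 kPa.
q_ult = 158.47 + 265.77 = 424.24 kPa.
q_all = 424.24 / 3 = 141.41 kPa.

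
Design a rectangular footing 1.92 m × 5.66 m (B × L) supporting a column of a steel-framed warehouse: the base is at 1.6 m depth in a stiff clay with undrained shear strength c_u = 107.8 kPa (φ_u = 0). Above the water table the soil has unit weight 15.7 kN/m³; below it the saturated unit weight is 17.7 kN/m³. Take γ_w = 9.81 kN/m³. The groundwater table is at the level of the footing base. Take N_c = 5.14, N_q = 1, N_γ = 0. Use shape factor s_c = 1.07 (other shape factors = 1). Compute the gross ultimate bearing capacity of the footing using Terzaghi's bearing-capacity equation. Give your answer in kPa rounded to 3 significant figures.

Overburden at base level: q = 15.7 × 1.6 = 25.12 kPa.
Cohesion term c·N_c·s_c = 107.8 × 5.14 × 1.07 = 592.88 kPa; surcharge term q·N_q = 25.12 × 1 = 25.12 kPa.
q_ult = 592.88 + 25.12 = 618 kPa.

q_ult ≈ 618 kPa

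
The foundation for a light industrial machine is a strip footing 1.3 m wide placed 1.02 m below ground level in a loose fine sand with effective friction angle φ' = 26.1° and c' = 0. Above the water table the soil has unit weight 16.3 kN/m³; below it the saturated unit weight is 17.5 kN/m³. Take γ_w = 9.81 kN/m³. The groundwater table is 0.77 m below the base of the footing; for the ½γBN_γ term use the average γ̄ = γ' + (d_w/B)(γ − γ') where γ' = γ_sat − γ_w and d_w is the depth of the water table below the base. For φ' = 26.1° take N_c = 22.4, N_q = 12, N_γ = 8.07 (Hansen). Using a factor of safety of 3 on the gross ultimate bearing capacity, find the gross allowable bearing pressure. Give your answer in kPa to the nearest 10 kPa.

Effective surcharge at the founding depth q = γ·D_f = 16.3 × 1.02 = 16.626 kPa.
With d_w = 0.77 m < B, γ̄ = 7.69 + (0.77/1.3) × (16.3 − 7.69) = 12.79 kN/m³.
q_ult = q·N_q + 0.5·γ·B·N_γ
     = 16.626 × 12 + 0.5 × 12.79 × 1.3 × 8.07
     = 199.51 + 67.089 = 266.6 kPa.
q_all = 266.6 / 3 = 88.867 kPa.

q_all ≈ 90 kPa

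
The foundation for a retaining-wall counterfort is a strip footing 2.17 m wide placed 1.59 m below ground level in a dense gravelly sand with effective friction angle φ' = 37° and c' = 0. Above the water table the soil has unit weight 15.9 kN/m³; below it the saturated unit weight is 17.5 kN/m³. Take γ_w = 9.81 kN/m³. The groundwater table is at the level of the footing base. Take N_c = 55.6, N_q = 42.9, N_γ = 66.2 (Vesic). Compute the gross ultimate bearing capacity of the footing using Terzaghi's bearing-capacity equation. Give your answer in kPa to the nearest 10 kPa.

q_ult ≈ 1640 kPa

Effective surcharge at the founding depth q = γ·D_f = 15.9 × 1.59 = 25.281 kPa.
The water table coincides with the base, so in the self-weight term γ → γ' = 7.69 kN/m³.
q_ult = q·N_q + 0.5·γ·B·N_γ
     = 25.281 × 42.9 + 0.5 × 7.69 × 2.17 × 66.2
     = 1084.6 + 552.35 = 1636.9 kPa.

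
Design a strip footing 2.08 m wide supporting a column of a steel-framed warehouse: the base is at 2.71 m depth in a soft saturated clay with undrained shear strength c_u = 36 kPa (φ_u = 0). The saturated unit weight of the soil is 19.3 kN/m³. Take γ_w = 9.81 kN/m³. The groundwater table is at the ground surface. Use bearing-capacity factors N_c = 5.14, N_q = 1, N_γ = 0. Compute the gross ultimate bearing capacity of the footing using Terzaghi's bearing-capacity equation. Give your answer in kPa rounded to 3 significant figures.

With the water table at the surface the whole profile is submerged: γ' = 19.3 − 9.81 = 9.49 kN/m³, so q = γ'·D_f = 25.718 kPa.
q_ult = c·N_c + q·N_q
     = 36 × 5.14 + 25.718 × 1
     = 185.04 + 25.718 = 210.76 kPa.

q_ult ≈ 211 kPa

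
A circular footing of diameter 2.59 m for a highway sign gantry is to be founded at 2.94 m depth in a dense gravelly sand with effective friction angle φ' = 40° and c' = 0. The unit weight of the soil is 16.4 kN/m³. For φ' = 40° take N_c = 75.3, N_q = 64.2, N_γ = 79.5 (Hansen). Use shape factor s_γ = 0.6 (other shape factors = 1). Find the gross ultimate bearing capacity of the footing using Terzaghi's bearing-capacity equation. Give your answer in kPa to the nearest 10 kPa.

q = γ·D_f = 16.4 × 2.94 = 48.216 kPa.
q·N_q = 48.216 × 64.2 = 3095.5 kPa
0.5·γ·B·N_γ·s_γ = 0.5 × 16.4 × 2.59 × 79.5 × 0.6 = 1013.1 kPa
q_ult = 3095.5 + 1013.1 = 4108.5 kPa.

q_ult ≈ 4110 kPa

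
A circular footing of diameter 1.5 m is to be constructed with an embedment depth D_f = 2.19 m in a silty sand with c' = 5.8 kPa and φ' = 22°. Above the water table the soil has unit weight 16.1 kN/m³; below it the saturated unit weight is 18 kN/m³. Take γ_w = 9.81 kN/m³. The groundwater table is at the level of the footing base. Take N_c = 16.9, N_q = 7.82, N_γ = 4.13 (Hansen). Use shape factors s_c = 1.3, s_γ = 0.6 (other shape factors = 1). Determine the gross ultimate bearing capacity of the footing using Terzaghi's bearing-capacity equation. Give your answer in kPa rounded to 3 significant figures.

q_ult ≈ 418 kPa

Effective surcharge at the founding depth q = γ·D_f = 16.1 × 2.19 = 35.259 kPa.
The water table coincides with the base, so in the self-weight term γ → γ' = 8.19 kN/m³.
q_ult = c·N_c·s_c + q·N_q + 0.5·γ·B·N_γ·s_γ
     = 5.8 × 16.9 × 1.3 + 35.259 × 7.82 + 0.5 × 8.19 × 1.5 × 4.13 × 0.6
     = 127.43 + 275.73 + 15.221 = 418.37 kPa.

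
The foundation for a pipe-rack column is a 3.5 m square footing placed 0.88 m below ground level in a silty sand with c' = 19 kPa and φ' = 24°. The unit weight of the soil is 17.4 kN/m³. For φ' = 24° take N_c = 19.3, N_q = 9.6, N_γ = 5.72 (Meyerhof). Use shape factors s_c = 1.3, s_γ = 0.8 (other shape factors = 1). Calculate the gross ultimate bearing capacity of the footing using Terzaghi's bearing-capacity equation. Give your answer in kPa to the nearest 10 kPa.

q_ult ≈ 760 kPa

q = γ·D_f = 17.4 × 0.88 = 15.312 kPa.
c·N_c·s_c = 19 × 19.3 × 1.3 = 476.71 kPa
q·N_q = 15.312 × 9.6 = 147 kPa
0.5·γ·B·N_γ·s_γ = 0.5 × 17.4 × 3.5 × 5.72 × 0.8 = 139.34 kPa
q_ult = 476.71 + 147 + 139.34 = 763.04 kPa.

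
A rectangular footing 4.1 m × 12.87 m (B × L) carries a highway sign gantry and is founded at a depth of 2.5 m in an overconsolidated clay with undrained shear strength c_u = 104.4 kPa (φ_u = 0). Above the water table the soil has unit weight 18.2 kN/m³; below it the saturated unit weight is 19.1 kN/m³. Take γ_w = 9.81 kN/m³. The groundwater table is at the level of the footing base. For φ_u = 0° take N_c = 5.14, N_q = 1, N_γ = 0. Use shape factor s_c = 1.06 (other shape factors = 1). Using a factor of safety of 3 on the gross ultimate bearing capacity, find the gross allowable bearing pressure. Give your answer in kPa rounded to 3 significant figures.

q_all ≈ 205 kPa

q = γ·D_f = 18.2 × 2.5 = 45.5 kPa.
c·N_c·s_c = 104.4 × 5.14 × 1.06 = 568.81 kPa
q·N_q = 45.5 × 1 = 45.5 kPa
q_ult = 568.81 + 45.5 = 614.31 kPa.
q_all = 614.31 / 3 = 204.77 kPa.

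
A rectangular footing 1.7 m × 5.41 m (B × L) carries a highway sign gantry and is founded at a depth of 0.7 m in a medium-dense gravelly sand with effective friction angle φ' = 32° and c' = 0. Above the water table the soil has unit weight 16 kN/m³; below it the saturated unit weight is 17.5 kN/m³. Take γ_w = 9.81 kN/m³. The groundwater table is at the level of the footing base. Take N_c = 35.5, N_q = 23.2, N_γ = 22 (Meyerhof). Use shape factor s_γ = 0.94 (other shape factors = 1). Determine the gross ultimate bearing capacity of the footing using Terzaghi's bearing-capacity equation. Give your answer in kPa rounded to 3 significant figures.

q_ult ≈ 395 kPa

Overburden at base level: q = 16 × 0.7 = 11.2 kPa.
Below the base the soil is submerged, so the ½γBN_γ term uses γ' = 17.5 − 9.81 = 7.69 kN/m³.
Surcharge term q·N_q = 11.2 × 23.2 = 259.84 kPa; self-weight term 0.5·γ·B·N_γ·s_γ = 0.5 × 7.69 × 1.7 × 22 × 0.94 = 135.17 kPa.
q_ult = 259.84 + 135.17 = 395.01 kPa.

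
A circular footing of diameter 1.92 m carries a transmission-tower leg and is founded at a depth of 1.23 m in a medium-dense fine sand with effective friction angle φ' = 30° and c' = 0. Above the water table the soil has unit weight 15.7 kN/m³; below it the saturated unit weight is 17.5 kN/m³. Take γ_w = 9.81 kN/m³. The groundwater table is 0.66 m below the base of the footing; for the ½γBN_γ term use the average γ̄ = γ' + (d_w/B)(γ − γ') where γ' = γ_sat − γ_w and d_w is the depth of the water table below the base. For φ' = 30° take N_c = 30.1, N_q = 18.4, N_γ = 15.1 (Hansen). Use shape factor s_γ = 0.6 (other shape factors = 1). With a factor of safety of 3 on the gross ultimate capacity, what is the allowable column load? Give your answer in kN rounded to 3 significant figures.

P_all ≈ 431 kN

Effective surcharge at the founding depth q = γ·D_f = 15.7 × 1.23 = 19.311 kPa.
With d_w = 0.66 m < B, γ̄ = 7.69 + (0.66/1.92) × (15.7 − 7.69) = 10.443 kN/m³.
q_ult = q·N_q + 0.5·γ·B·N_γ·s_γ
     = 19.311 × 18.4 + 0.5 × 10.443 × 1.92 × 15.1 × 0.6
     = 355.32 + 90.833 = 446.16 kPa.
Gross allowable pressure q_all = 446.16 / 3 = 148.72 kPa.
Footing area = 2.8953 m², so allowable column load = 148.72 × 2.8953 = 430.58 kN.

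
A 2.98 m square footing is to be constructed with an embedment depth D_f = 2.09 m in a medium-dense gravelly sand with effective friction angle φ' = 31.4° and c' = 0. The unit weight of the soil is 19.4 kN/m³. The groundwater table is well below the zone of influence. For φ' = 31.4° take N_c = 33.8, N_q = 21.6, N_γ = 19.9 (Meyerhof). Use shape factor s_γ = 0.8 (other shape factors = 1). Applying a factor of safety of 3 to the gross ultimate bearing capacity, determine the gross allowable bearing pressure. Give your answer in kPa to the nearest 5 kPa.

Overburden at base level: q = 19.4 × 2.09 = 40.546 kPa.
Surcharge term q·N_q = 40.546 × 21.6 = 875.79 kPa; self-weight term 0.5·γ·B·N_γ·s_γ = 0.5 × 19.4 × 2.98 × 19.9 × 0.8 = 460.18 kPa.
q_ult = 875.79 + 460.18 = 1336 kPa.
q_all = q_ult / FS = 1336 / 3 = 445.33 kPa.

q_all ≈ 445 kPa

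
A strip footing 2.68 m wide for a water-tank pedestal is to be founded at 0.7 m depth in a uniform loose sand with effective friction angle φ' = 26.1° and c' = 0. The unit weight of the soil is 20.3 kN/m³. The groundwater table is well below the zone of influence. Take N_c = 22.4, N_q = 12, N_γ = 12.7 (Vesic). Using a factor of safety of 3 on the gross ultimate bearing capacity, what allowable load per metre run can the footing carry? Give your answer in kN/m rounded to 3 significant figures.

q = γ·D_f = 20.3 × 0.7 = 14.21 kPa.
q·N_q = 14.21 × 12 = 170.52 kPa
0.5·γ·B·N_γ = 0.5 × 20.3 × 2.68 × 12.7 = 345.47 kPa
q_ult = 170.52 + 345.47 = 515.99 kPa.
Gross allowable pressure q_all = 515.99 / 3 = 172 kPa.
Allowable wall load = q_all × B = 172 × 2.68 = 460.95 kN per metre run.

≈ 461 kN/m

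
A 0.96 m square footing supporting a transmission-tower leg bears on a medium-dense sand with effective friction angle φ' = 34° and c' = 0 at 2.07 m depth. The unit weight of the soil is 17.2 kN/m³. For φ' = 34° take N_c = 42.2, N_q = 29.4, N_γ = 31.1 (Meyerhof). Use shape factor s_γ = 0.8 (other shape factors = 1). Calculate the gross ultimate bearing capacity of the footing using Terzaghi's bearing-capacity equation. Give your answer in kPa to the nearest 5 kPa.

q_ult ≈ 1250 kPa

q = γ·D_f = 17.2 × 2.07 = 35.604 kPa.
q·N_q = 35.604 × 29.4 = 1046.8 kPa
0.5·γ·B·N_γ·s_γ = 0.5 × 17.2 × 0.96 × 31.1 × 0.8 = 205.41 kPa
q_ult = 1046.8 + 205.41 = 1252.2 kPa.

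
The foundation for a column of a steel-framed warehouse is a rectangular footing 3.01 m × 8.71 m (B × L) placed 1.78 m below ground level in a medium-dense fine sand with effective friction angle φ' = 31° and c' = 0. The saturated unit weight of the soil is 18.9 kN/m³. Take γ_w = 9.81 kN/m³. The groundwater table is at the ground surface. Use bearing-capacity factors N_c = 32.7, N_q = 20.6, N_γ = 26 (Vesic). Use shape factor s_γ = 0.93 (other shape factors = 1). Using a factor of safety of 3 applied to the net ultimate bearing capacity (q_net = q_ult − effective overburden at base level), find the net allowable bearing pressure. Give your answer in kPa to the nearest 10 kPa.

With the water table at the surface the whole profile is submerged: γ' = 18.9 − 9.81 = 9.09 kN/m³, so q = γ'·D_f = 16.18 kPa; the same γ' applies in the ½γBN_γ term.
q_ult = q·N_q + 0.5·γ·B·N_γ·s_γ
     = 16.18 × 20.6 + 0.5 × 9.09 × 3.01 × 26 × 0.93
     = 333.31 + 330.79 = 664.11 kPa.
Net ultimate: q_net = 664.11 − 16.18 = 647.93 kPa.
q_all(net) = 647.93 / 3 = 215.98 kPa.

q_all(net) ≈ 220 kPa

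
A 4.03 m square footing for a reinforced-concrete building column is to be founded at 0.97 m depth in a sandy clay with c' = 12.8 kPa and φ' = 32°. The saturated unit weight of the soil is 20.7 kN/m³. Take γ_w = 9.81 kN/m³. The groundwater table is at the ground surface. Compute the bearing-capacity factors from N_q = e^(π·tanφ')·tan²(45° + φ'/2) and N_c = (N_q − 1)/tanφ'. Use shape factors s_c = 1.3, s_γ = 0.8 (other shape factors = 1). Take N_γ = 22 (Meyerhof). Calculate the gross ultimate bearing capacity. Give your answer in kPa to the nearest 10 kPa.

q_ult ≈ 1220 kPa

tan32° = 0.6249, so N_q = e^(π×0.6249)·tan²(61°) = 7.121 × 3.255 = 23.18.
N_c = (23.18 − 1)/tan32° = 35.49.
With the water table at the surface the whole profile is submerged: γ' = 20.7 − 9.81 = 10.89 kN/m³, so q = γ'·D_f = 10.563 kPa; the same γ' applies in the ½γBN_γ term.
q_ult = c·N_c·s_c + q·N_q + 0.5·γ·B·N_γ·s_γ
     = 12.8 × 35.49 × 1.3 + 10.563 × 23.177 + 0.5 × 10.89 × 4.03 × 22 × 0.8
     = 590.56 + 244.82 + 386.2 = 1221.6 kPa.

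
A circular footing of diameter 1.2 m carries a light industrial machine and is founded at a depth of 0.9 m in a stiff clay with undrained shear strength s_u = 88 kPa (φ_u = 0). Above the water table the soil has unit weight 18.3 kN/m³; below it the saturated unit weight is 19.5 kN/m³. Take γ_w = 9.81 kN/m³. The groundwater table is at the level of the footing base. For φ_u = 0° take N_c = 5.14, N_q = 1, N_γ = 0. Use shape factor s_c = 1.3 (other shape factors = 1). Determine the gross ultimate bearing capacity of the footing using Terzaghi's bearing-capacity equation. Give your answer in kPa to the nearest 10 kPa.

q_ult ≈ 600 kPa

q = γ·D_f = 18.3 × 0.9 = 16.47 kPa.
c·N_c·s_c = 88 × 5.14 × 1.3 = 588.02 kPa
q·N_q = 16.47 × 1 = 16.47 kPa
q_ult = 588.02 + 16.47 = 604.49 kPa.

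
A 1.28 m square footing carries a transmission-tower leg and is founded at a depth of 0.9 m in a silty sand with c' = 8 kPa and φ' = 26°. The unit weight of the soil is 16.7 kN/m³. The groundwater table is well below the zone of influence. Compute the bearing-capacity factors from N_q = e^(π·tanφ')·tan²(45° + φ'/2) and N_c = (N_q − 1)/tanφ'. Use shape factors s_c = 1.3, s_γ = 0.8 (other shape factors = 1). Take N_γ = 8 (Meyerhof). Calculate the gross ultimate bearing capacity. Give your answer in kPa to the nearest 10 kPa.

tan26° = 0.4877, so N_q = e^(π×0.4877)·tan²(58°) = 4.629 × 2.561 = 11.85.
N_c = (11.85 − 1)/tan26° = 22.25.
Overburden at base level: q = 16.7 × 0.9 = 15.03 kPa.
Cohesion term c·N_c·s_c = 8 × 22.254 × 1.3 = 231.45 kPa; surcharge term q·N_q = 15.03 × 11.854 = 178.17 kPa; self-weight term 0.5·γ·B·N_γ·s_γ = 0.5 × 16.7 × 1.28 × 8 × 0.8 = 68.403 kPa.
q_ult = 231.45 + 178.17 + 68.403 = 478.02 kPa.

q_ult ≈ 480 kPa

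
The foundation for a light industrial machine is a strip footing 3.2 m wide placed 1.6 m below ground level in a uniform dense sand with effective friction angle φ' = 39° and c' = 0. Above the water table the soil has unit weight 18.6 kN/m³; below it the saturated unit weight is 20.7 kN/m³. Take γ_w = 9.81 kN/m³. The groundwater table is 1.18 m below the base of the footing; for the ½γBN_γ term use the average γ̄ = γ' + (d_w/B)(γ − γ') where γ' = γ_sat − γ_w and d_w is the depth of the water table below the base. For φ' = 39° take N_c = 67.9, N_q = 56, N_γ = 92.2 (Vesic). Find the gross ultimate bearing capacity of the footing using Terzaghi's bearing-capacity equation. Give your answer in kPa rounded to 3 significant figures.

Effective surcharge at the founding depth q = γ·D_f = 18.6 × 1.6 = 29.76 kPa.
With d_w = 1.18 m < B, γ̄ = 10.89 + (1.18/3.2) × (18.6 − 10.89) = 13.733 kN/m³.
q_ult = q·N_q + 0.5·γ·B·N_γ
     = 29.76 × 56 + 0.5 × 13.733 × 3.2 × 92.2
     = 1666.6 + 2025.9 = 3692.5 kPa.

q_ult ≈ 3690 kPa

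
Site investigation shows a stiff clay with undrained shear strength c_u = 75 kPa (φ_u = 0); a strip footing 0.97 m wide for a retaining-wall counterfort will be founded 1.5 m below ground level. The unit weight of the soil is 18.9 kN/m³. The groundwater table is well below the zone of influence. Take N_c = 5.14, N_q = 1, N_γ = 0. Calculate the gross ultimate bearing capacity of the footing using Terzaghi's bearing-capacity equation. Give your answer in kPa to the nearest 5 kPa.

q_ult ≈ 415 kPa

Overburden at base level: q = 18.9 × 1.5 = 28.35 kPa.
Cohesion term c·N_c = 75 × 5.14 = 385.5 kPa; surcharge term q·N_q = 28.35 × 1 = 28.35 kPa.
q_ult = 385.5 + 28.35 = 413.85 kPa.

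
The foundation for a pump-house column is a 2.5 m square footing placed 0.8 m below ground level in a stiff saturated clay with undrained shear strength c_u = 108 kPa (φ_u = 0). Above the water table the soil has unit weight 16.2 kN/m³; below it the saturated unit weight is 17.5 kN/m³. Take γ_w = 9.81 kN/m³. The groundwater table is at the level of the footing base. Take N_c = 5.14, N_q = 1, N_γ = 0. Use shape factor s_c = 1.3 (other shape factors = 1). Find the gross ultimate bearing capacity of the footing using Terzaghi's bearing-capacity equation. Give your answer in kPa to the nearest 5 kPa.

Overburden at base level: q = 16.2 × 0.8 = 12.96 kPa.
Cohesion term c·N_c·s_c = 108 × 5.14 × 1.3 = 721.66 kPa; surcharge term q·N_q = 12.96 × 1 = 12.96 kPa.
q_ult = 721.66 + 12.96 = 734.62 kPa.

q_ult ≈ 735 kPa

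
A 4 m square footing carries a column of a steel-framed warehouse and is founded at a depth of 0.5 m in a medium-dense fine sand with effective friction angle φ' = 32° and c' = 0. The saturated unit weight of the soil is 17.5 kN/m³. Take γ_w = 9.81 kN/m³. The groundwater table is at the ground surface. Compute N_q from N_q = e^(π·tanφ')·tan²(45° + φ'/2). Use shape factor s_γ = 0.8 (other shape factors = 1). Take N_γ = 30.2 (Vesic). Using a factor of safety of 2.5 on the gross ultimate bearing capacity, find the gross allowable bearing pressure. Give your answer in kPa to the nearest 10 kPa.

N_q = e^(π·tan32°)·tan²(61°) = 23.18.
Water table at ground surface, so effective unit weight γ' = 17.5 − 9.81 = 7.69 kN/m³ is used throughout; overburden q = 7.69 × 0.5 = 3.845 kPa; the same γ' applies in the ½γBN_γ term.
Surcharge term q·N_q = 3.845 × 23.177 = 89.115 kPa; self-weight term 0.5·γ·B·N_γ·s_γ = 0.5 × 7.69 × 4 × 30.2 × 0.8 = 371.58 kPa.
q_ult = 89.115 + 371.58 = 460.7 kPa.
q_all = 460.7 / 2.5 = 184.28 kPa.

q_all ≈ 180 kPa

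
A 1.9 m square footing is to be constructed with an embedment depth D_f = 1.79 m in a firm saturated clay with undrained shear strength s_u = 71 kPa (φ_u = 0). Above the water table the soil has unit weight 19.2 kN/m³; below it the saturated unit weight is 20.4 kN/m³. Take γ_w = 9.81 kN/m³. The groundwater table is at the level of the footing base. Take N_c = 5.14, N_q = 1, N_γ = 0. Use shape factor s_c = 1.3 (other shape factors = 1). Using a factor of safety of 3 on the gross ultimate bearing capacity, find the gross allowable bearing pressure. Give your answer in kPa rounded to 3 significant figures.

q_all ≈ 170 kPa

Overburden at base level: q = 19.2 × 1.79 = 34.368 kPa.
Cohesion term c·N_c·s_c = 71 × 5.14 × 1.3 = 474.42 kPa; surcharge term q·N_q = 34.368 × 1 = 34.368 kPa.
q_ult = 474.42 + 34.368 = 508.79 kPa.
q_all = 508.79 / 3 = 169.6 kPa.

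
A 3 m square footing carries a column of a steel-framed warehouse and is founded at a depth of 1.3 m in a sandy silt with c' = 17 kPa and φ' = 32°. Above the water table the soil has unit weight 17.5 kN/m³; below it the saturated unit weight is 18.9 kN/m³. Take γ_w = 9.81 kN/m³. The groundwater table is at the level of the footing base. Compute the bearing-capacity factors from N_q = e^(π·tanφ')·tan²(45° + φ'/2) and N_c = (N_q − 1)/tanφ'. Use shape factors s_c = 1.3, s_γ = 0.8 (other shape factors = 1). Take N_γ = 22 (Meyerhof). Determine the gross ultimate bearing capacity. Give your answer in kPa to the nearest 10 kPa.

q_ult ≈ 1550 kPa

tan32° = 0.6249, so N_q = e^(π×0.6249)·tan²(61°) = 7.121 × 3.255 = 23.18.
N_c = (23.18 − 1)/tan32° = 35.49.
q = γ·D_f = 17.5 × 1.3 = 22.75 kPa.
For the ½γBN_γ term take γ' = 18.9 − 9.81 = 9.09 kN/m³ (soil below base is submerged).
c·N_c·s_c = 17 × 35.49 × 1.3 = 784.33 kPa
q·N_q = 22.75 × 23.177 = 527.27 kPa
0.5·γ·B·N_γ·s_γ = 0.5 × 9.09 × 3 × 22 × 0.8 = 239.98 kPa
q_ult = 784.33 + 527.27 + 239.98 = 1551.6 kPa.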